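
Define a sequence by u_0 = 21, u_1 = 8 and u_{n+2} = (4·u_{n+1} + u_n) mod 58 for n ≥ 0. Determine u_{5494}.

Computing terms: u_0 = 21; u_1 = 8; u_2 = 53; u_3 = 46; u_4 = 5; u_5 = 8; u_6 = 37; u_7 = 40; u_8 = 23; u_9 = 16; u_{10} = 29; u_{11} = 16; u_{12} = 35; u_{13} = 40; u_{14} = 21; u_{15} = 8.
The sequence repeats with period 14.
So u_{5494} = u_{0 + ((5494-0) mod 14)} = u_6 = 37.

37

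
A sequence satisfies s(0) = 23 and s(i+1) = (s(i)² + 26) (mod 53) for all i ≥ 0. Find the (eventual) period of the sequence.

Computing terms: s(0) = 23, s(1) = 25, s(2) = 15, s(3) = 39, s(4) = 10, s(5) = 20, s(6) = 2, s(7) = 30, s(8) = 25.
Since s(8) = s(1) = 25, the sequence is eventually periodic: after a pre-period of length 1 it cycles with period 7.

7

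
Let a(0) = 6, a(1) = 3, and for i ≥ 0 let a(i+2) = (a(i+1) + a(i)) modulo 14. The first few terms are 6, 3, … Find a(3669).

Listing terms: a(0) = 6, a(1) = 3, a(2) = 9, a(3) = 12, a(4) = 7, a(5) = 5, a(6) = 12, a(7) = 3, a(8) = 1, a(9) = 4, a(10) = 5, a(11) = 9, a(12) = 0, a(13) = 9, a(14) = 9, a(15) = 4, a(16) = 13, a(17) = 3, a(18) = 2, a(19) = 5, a(20) = 7, a(21) = 12, a(22) = 5, a(23) = 3, a(24) = 8, a(25) = 11, a(26) = 5, a(27) = 2, a(28) = 7, a(29) = 9, a(30) = 2, a(31) = 11, a(32) = 13, a(33) = 10, a(34) = 9, a(35) = 5, a(36) = 0, a(37) = 5, a(38) = 5, a(39) = 10, a(40) = 1, a(41) = 11, a(42) = 12, a(43) = 9, a(44) = 7, a(45) = 2, a(46) = 9, a(47) = 11, a(48) = 6, a(49) = 3.
Since (a(48), a(49)) = (a(0), a(1)) = (6, 3) (two consecutive terms determine the rest), the sequence is periodic with period 48.
So a(3669) = a(0 + ((3669-0) mod 48)) = a(21) = 12.

12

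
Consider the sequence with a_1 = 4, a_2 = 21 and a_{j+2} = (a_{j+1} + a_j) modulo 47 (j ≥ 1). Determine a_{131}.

25

a_1 = 4; a_2 = 21; a_3 = 25; a_4 = 46; a_5 = 24; a_6 = 23; a_7 = 0; a_8 = 23; a_9 = 23; a_{10} = 46; a_{11} = 22; a_{12} = 21; a_{13} = 43; a_{14} = 17; a_{15} = 13; a_{16} = 30; a_{17} = 43; a_{18} = 26; a_{19} = 22; a_{20} = 1; a_{21} = 23; a_{22} = 24; a_{23} = 0; a_{24} = 24; a_{25} = 24; a_{26} = 1; a_{27} = 25; a_{28} = 26; a_{29} = 4; a_{30} = 30; a_{31} = 34; a_{32} = 17; a_{33} = 4; a_{34} = 21.
The sequence repeats with period 32.
(131 - 1) mod 32 = 2, so a_{131} = a_3 = 25.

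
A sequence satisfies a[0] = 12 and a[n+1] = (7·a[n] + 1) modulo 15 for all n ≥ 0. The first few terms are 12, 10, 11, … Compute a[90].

We have a[0] = 12; a[1] = 10; a[2] = 11; a[3] = 3; a[4] = 7; a[5] = 5; a[6] = 6; a[7] = 13; a[8] = 2; a[9] = 0; a[10] = 1; a[11] = 8; a[12] = 12.
The sequence repeats with period 12.
(90 - 0) mod 12 = 6, so a[90] = a[6] = 6.

6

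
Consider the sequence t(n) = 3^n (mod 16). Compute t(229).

3

Listing terms: t(0) = 1, t(1) = 3, t(2) = 9, t(3) = 11, t(4) = 1.
Since t(4) = t(0) = 1, the sequence is periodic with period 4.
(229 - 0) mod 4 = 1, so t(229) = t(1) = 3.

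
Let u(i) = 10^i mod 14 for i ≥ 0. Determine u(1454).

2

We have u(0) = 1,  u(1) = 10,  u(2) = 2,  u(3) = 6,  u(4) = 4,  u(5) = 12,  u(6) = 8,  u(7) = 10.
Since u(7) = u(1) = 10, the sequence is eventually periodic: after a pre-period of length 1 it cycles with period 6.
For i ≥ 1, u(i) depends only on (i - 1) mod 6. (1454 - 1) mod 6 = 1, so u(1454) = u(2) = 2.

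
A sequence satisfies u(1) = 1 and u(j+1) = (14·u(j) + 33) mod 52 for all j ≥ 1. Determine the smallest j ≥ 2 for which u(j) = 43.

7

Computing terms: u(1) = 1, u(2) = 47, u(3) = 15, u(4) = 35, u(5) = 3, u(6) = 23, u(7) = 43, u(8) = 11, u(9) = 31, u(10) = 51, u(11) = 19, u(12) = 39, u(13) = 7, u(14) = 27, u(15) = 47.
Since u(15) = u(2) = 47, the sequence is eventually periodic: after a pre-period of length 1 it cycles with period 13.
The value 43 first appears (with j ≥ 2) at u(7).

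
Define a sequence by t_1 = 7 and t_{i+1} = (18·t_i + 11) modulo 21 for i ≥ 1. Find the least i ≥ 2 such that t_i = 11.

2

Computing terms: t_1 = 7, t_2 = 11, t_3 = 20, t_4 = 14, t_5 = 11.
Since t_5 = t_2 = 11, the sequence is eventually periodic: after a pre-period of length 1 it cycles with period 3.
The value 11 first appears (with i ≥ 2) at t_2.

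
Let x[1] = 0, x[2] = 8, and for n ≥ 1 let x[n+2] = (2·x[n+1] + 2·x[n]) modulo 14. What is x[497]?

0

Computing terms: x[1] = 0; x[2] = 8; x[3] = 2; x[4] = 6; x[5] = 2; x[6] = 2; x[7] = 8; x[8] = 6; x[9] = 0; x[10] = 12; x[11] = 10; x[12] = 2; x[13] = 10; x[14] = 10; x[15] = 12; x[16] = 2; x[17] = 0; x[18] = 4; x[19] = 8; x[20] = 10; x[21] = 8; x[22] = 8; x[23] = 4; x[24] = 10; x[25] = 0; x[26] = 6; x[27] = 12; x[28] = 8; x[29] = 12; x[30] = 12; x[31] = 6; x[32] = 8; x[33] = 0; x[34] = 2; x[35] = 4; x[36] = 12; x[37] = 4; x[38] = 4; x[39] = 2; x[40] = 12; x[41] = 0; x[42] = 10; x[43] = 6; x[44] = 4; x[45] = 6; x[46] = 6; x[47] = 10; x[48] = 4; x[49] = 0; x[50] = 8.
Since (x[49], x[50]) = (x[1], x[2]) = (0, 8) (two consecutive terms determine the rest), the sequence is periodic with period 48.
(497 - 1) mod 48 = 16, so x[497] = x[17] = 0.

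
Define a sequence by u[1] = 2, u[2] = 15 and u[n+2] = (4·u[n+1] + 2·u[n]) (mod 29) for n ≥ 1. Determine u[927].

6

We have u[1] = 2, u[2] = 15, u[3] = 6, u[4] = 25, u[5] = 25, u[6] = 5, u[7] = 12, u[8] = 0, u[9] = 24, u[10] = 9, u[11] = 26, u[12] = 6, u[13] = 18, u[14] = 26, u[15] = 24, u[16] = 3, u[17] = 2, u[18] = 14, u[19] = 2, u[20] = 7, u[21] = 3, u[22] = 26, u[23] = 23, u[24] = 28, u[25] = 13, u[26] = 21, u[27] = 23, u[28] = 18, u[29] = 2, u[30] = 15.
Since (u[29], u[30]) = (u[1], u[2]) = (2, 15) (two consecutive terms determine the rest), the sequence is periodic with period 28.
(927 - 1) mod 28 = 2, so u[927] = u[3] = 6.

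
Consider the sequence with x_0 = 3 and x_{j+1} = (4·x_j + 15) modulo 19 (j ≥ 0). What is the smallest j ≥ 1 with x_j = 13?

Computing terms: x_0 = 3,  x_1 = 8,  x_2 = 9,  x_3 = 13,  x_4 = 10,  x_5 = 17,  x_6 = 7,  x_7 = 5,  x_8 = 16,  x_9 = 3.
The sequence repeats with period 9.
The value 13 first appears (with j ≥ 1) at x_3.

3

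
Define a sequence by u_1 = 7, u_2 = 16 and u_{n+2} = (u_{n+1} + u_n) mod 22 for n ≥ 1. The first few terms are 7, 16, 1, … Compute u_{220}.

9

Listing terms: u_1 = 7; u_2 = 16; u_3 = 1; u_4 = 17; u_5 = 18; u_6 = 13; u_7 = 9; u_8 = 0; u_9 = 9; u_{10} = 9; u_{11} = 18; u_{12} = 5; u_{13} = 1; u_{14} = 6; u_{15} = 7; u_{16} = 13; u_{17} = 20; u_{18} = 11; u_{19} = 9; u_{20} = 20; u_{21} = 7; u_{22} = 5; u_{23} = 12; u_{24} = 17; u_{25} = 7; u_{26} = 2; u_{27} = 9; u_{28} = 11; u_{29} = 20; u_{30} = 9; u_{31} = 7; u_{32} = 16.
The sequence repeats with period 30.
So u_{220} = u_{1 + ((220-1) mod 30)} = u_{10} = 9.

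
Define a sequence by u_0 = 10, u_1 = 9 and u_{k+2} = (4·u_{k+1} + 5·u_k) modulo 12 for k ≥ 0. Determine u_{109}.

Listing terms: u_0 = 10, u_1 = 9, u_2 = 2, u_3 = 5, u_4 = 6, u_5 = 1, u_6 = 10, u_7 = 9.
The sequence repeats with period 6.
So u_{109} = u_{0 + ((109-0) mod 6)} = u_1 = 9.

9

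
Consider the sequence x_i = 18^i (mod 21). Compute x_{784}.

18

x_0 = 1; x_1 = 18; x_2 = 9; x_3 = 15; x_4 = 18.
Since x_4 = x_1 = 18, the sequence is eventually periodic: after a pre-period of length 1 it cycles with period 3.
For i ≥ 1, x_i depends only on (i - 1) mod 3. (784 - 1) mod 3 = 0, so x_{784} = x_1 = 18.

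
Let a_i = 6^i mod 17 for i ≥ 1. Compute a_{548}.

Computing terms: a_1 = 6, a_2 = 2, a_3 = 12, a_4 = 4, a_5 = 7, a_6 = 8, a_7 = 14, a_8 = 16, a_9 = 11, a_{10} = 15, a_{11} = 5, a_{12} = 13, a_{13} = 10, a_{14} = 9, a_{15} = 3, a_{16} = 1, a_{17} = 6.
The sequence repeats with period 16.
So a_{548} = a_{1 + ((548-1) mod 16)} = a_4 = 4.

4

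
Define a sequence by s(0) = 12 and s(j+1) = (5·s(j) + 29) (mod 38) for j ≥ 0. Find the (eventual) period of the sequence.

s(0) = 12, s(1) = 13, s(2) = 18, s(3) = 5, s(4) = 16, s(5) = 33, s(6) = 4, s(7) = 11, s(8) = 8, s(9) = 31, s(10) = 32, s(11) = 37, s(12) = 24, s(13) = 35, s(14) = 14, s(15) = 23, s(16) = 30, s(17) = 27, s(18) = 12.
Since s(18) = s(0) = 12, the sequence is periodic with period 18.

18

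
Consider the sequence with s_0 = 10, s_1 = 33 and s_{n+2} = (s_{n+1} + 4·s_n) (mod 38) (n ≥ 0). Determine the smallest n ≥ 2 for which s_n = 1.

17

We have s_0 = 10,  s_1 = 33,  s_2 = 35,  s_3 = 15,  s_4 = 3,  s_5 = 25,  s_6 = 37,  s_7 = 23,  s_8 = 19,  s_9 = 35,  s_{10} = 35,  s_{11} = 23,  s_{12} = 11,  s_{13} = 27,  s_{14} = 33,  s_{15} = 27,  s_{16} = 7,  s_{17} = 1,  s_{18} = 29,  s_{19} = 33,  s_{20} = 35.
Since (s_{19}, s_{20}) = (s_1, s_2) = (33, 35) (two consecutive terms determine the rest), the sequence is eventually periodic: after a pre-period of length 1 it cycles with period 18.
The value 1 first appears (with n ≥ 2) at s_{17}.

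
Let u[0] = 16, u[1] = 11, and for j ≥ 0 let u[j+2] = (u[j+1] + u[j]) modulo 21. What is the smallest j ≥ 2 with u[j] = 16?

13

u[0] = 16,  u[1] = 11,  u[2] = 6,  u[3] = 17,  u[4] = 2,  u[5] = 19,  u[6] = 0,  u[7] = 19,  u[8] = 19,  u[9] = 17,  u[10] = 15,  u[11] = 11,  u[12] = 5,  u[13] = 16,  u[14] = 0,  u[15] = 16,  u[16] = 16,  u[17] = 11.
Since (u[16], u[17]) = (u[0], u[1]) = (16, 11) (two consecutive terms determine the rest), the sequence is periodic with period 16.
The value 16 first appears (with j ≥ 2) at u[13].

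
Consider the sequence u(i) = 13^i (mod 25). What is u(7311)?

Listing terms: u(1) = 13, u(2) = 19, u(3) = 22, u(4) = 11, u(5) = 18, u(6) = 9, u(7) = 17, u(8) = 21, u(9) = 23, u(10) = 24, u(11) = 12, u(12) = 6, u(13) = 3, u(14) = 14, u(15) = 7, u(16) = 16, u(17) = 8, u(18) = 4, u(19) = 2, u(20) = 1, u(21) = 13.
The sequence repeats with period 20.
(7311 - 1) mod 20 = 10, so u(7311) = u(11) = 12.

12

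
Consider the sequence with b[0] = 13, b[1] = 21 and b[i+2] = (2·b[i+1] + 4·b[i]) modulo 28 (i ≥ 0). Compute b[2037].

b[0] = 13; b[1] = 21; b[2] = 10; b[3] = 20; b[4] = 24; b[5] = 16; b[6] = 16; b[7] = 12; b[8] = 4; b[9] = 0; b[10] = 16; b[11] = 4; b[12] = 16; b[13] = 20; b[14] = 20; b[15] = 8; b[16] = 12; b[17] = 0; b[18] = 20; b[19] = 12; b[20] = 20; b[21] = 4; b[22] = 4; b[23] = 24; b[24] = 8; b[25] = 0; b[26] = 4; b[27] = 8; b[28] = 4; b[29] = 12; b[30] = 12; b[31] = 16; b[32] = 24; b[33] = 0; b[34] = 12; b[35] = 24; b[36] = 12; b[37] = 8; b[38] = 8; b[39] = 20; b[40] = 16; b[41] = 0; b[42] = 8; b[43] = 16; b[44] = 8; b[45] = 24; b[46] = 24; b[47] = 4; b[48] = 20; b[49] = 0; b[50] = 24; b[51] = 20; b[52] = 24.
Since (b[51], b[52]) = (b[3], b[4]) = (20, 24) (two consecutive terms determine the rest), the sequence is eventually periodic: after a pre-period of length 3 it cycles with period 48.
For i ≥ 3, b[i] depends only on (i - 3) mod 48. (2037 - 3) mod 48 = 18, so b[2037] = b[21] = 4.

4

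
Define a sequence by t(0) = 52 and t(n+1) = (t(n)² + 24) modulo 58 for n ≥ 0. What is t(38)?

24

Listing terms: t(0) = 52,  t(1) = 2,  t(2) = 28,  t(3) = 54,  t(4) = 40,  t(5) = 0,  t(6) = 24,  t(7) = 20,  t(8) = 18,  t(9) = 0.
Since t(9) = t(5) = 0, the sequence is eventually periodic: after a pre-period of length 5 it cycles with period 4.
For n ≥ 5, t(n) depends only on (n - 5) mod 4. (38 - 5) mod 4 = 1, so t(38) = t(6) = 24.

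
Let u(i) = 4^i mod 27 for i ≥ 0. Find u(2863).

4

We have u(0) = 1, u(1) = 4, u(2) = 16, u(3) = 10, u(4) = 13, u(5) = 25, u(6) = 19, u(7) = 22, u(8) = 7, u(9) = 1.
Since u(9) = u(0) = 1, the sequence is periodic with period 9.
So u(2863) = u(0 + ((2863-0) mod 9)) = u(1) = 4.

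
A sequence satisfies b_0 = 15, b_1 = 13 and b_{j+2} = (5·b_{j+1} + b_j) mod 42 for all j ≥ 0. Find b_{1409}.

22

Listing terms: b_0 = 15; b_1 = 13; b_2 = 38; b_3 = 35; b_4 = 3; b_5 = 8; b_6 = 1; b_7 = 13; b_8 = 24; b_9 = 7; b_{10} = 17; b_{11} = 8; b_{12} = 15; b_{13} = 41; b_{14} = 10; b_{15} = 7; b_{16} = 3; b_{17} = 22; b_{18} = 29; b_{19} = 41; b_{20} = 24; b_{21} = 35; b_{22} = 31; b_{23} = 22; b_{24} = 15; b_{25} = 13.
The sequence repeats with period 24.
(1409 - 0) mod 24 = 17, so b_{1409} = b_{17} = 22.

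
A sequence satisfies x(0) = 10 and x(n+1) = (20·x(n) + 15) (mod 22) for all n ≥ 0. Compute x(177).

Listing terms: x(0) = 10, x(1) = 17, x(2) = 3, x(3) = 9, x(4) = 19, x(5) = 21, x(6) = 17.
Since x(6) = x(1) = 17, the sequence is eventually periodic: after a pre-period of length 1 it cycles with period 5.
For n ≥ 1, x(n) depends only on (n - 1) mod 5. (177 - 1) mod 5 = 1, so x(177) = x(2) = 3.

3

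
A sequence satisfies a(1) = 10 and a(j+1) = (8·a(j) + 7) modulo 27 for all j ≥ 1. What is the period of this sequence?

6

We have a(1) = 10; a(2) = 6; a(3) = 1; a(4) = 15; a(5) = 19; a(6) = 24; a(7) = 10.
Since a(7) = a(1) = 10, the sequence is periodic with period 6.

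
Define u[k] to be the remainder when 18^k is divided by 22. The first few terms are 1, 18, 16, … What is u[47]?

6

u[0] = 1,  u[1] = 18,  u[2] = 16,  u[3] = 2,  u[4] = 14,  u[5] = 10,  u[6] = 4,  u[7] = 6,  u[8] = 20,  u[9] = 8,  u[10] = 12,  u[11] = 18.
Since u[11] = u[1] = 18, the sequence is eventually periodic: after a pre-period of length 1 it cycles with period 10.
For k ≥ 1, u[k] depends only on (k - 1) mod 10. (47 - 1) mod 10 = 6, so u[47] = u[7] = 6.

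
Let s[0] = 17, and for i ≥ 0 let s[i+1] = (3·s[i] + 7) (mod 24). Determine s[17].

We have s[0] = 17, s[1] = 10, s[2] = 13, s[3] = 22, s[4] = 1, s[5] = 10.
Since s[5] = s[1] = 10, the sequence is eventually periodic: after a pre-period of length 1 it cycles with period 4.
For i ≥ 1, s[i] depends only on (i - 1) mod 4. (17 - 1) mod 4 = 0, so s[17] = s[1] = 10.

10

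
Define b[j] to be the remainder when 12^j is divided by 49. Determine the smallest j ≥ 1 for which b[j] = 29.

Listing terms: b[0] = 1; b[1] = 12; b[2] = 46; b[3] = 13; b[4] = 9; b[5] = 10; b[6] = 22; b[7] = 19; b[8] = 32; b[9] = 41; b[10] = 2; b[11] = 24; b[12] = 43; b[13] = 26; b[14] = 18; b[15] = 20; b[16] = 44; b[17] = 38; b[18] = 15; b[19] = 33; b[20] = 4; b[21] = 48; b[22] = 37; b[23] = 3; b[24] = 36; b[25] = 40; b[26] = 39; b[27] = 27; b[28] = 30; b[29] = 17; b[30] = 8; b[31] = 47; b[32] = 25; b[33] = 6; b[34] = 23; b[35] = 31; b[36] = 29; b[37] = 5; b[38] = 11; b[39] = 34; b[40] = 16; b[41] = 45; b[42] = 1.
The sequence repeats with period 42.
The value 29 first appears (with j ≥ 1) at b[36].

36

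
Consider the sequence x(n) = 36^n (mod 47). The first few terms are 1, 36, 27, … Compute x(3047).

Computing terms: x(0) = 1; x(1) = 36; x(2) = 27; x(3) = 32; x(4) = 24; x(5) = 18; x(6) = 37; x(7) = 16; x(8) = 12; x(9) = 9; x(10) = 42; x(11) = 8; x(12) = 6; x(13) = 28; x(14) = 21; x(15) = 4; x(16) = 3; x(17) = 14; x(18) = 34; x(19) = 2; x(20) = 25; x(21) = 7; x(22) = 17; x(23) = 1.
The sequence repeats with period 23.
So x(3047) = x(0 + ((3047-0) mod 23)) = x(11) = 8.

8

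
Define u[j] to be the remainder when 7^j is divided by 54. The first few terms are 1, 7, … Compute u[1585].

Computing terms: u[0] = 1,  u[1] = 7,  u[2] = 49,  u[3] = 19,  u[4] = 25,  u[5] = 13,  u[6] = 37,  u[7] = 43,  u[8] = 31,  u[9] = 1.
Since u[9] = u[0] = 1, the sequence is periodic with period 9.
(1585 - 0) mod 9 = 1, so u[1585] = u[1] = 7.

7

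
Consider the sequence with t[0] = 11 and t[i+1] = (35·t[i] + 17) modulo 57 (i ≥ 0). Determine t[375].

42

Listing terms: t[0] = 11, t[1] = 3, t[2] = 8, t[3] = 12, t[4] = 38, t[5] = 36, t[6] = 23, t[7] = 24, t[8] = 2, t[9] = 30, t[10] = 41, t[11] = 27, t[12] = 50, t[13] = 0, t[14] = 17, t[15] = 42, t[16] = 5, t[17] = 21, t[18] = 11.
The sequence repeats with period 18.
So t[375] = t[0 + ((375-0) mod 18)] = t[15] = 42.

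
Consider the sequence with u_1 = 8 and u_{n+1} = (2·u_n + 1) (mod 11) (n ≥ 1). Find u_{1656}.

1

We have u_1 = 8, u_2 = 6, u_3 = 2, u_4 = 5, u_5 = 0, u_6 = 1, u_7 = 3, u_8 = 7, u_9 = 4, u_{10} = 9, u_{11} = 8.
The sequence repeats with period 10.
(1656 - 1) mod 10 = 5, so u_{1656} = u_6 = 1.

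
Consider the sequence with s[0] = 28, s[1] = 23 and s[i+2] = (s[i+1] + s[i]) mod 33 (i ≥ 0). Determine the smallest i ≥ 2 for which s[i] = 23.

Computing terms: s[0] = 28, s[1] = 23, s[2] = 18, s[3] = 8, s[4] = 26, s[5] = 1, s[6] = 27, s[7] = 28, s[8] = 22, s[9] = 17, s[10] = 6, s[11] = 23, s[12] = 29, s[13] = 19, s[14] = 15, s[15] = 1, s[16] = 16, s[17] = 17, s[18] = 0, s[19] = 17, s[20] = 17, s[21] = 1, s[22] = 18, s[23] = 19, s[24] = 4, s[25] = 23, s[26] = 27, s[27] = 17, s[28] = 11, s[29] = 28, s[30] = 6, s[31] = 1, s[32] = 7, s[33] = 8, s[34] = 15, s[35] = 23, s[36] = 5, s[37] = 28, s[38] = 0, s[39] = 28, s[40] = 28, s[41] = 23.
The sequence repeats with period 40.
The value 23 first appears (with i ≥ 2) at s[11].

11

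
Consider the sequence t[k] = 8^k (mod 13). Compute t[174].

12

Listing terms: t[0] = 1, t[1] = 8, t[2] = 12, t[3] = 5, t[4] = 1.
The sequence repeats with period 4.
(174 - 0) mod 4 = 2, so t[174] = t[2] = 12.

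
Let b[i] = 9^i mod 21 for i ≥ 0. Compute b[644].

18

We have b[0] = 1,  b[1] = 9,  b[2] = 18,  b[3] = 15,  b[4] = 9.
Since b[4] = b[1] = 9, the sequence is eventually periodic: after a pre-period of length 1 it cycles with period 3.
For i ≥ 1, b[i] depends only on (i - 1) mod 3. (644 - 1) mod 3 = 1, so b[644] = b[2] = 18.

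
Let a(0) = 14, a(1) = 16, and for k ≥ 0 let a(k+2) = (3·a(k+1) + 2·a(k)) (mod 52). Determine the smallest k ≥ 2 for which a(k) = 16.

Listing terms: a(0) = 14, a(1) = 16, a(2) = 24, a(3) = 0, a(4) = 48, a(5) = 40, a(6) = 8, a(7) = 0, a(8) = 16, a(9) = 48, a(10) = 20, a(11) = 0, a(12) = 40, a(13) = 16, a(14) = 24.
Since (a(13), a(14)) = (a(1), a(2)) = (16, 24) (two consecutive terms determine the rest), the sequence is eventually periodic: after a pre-period of length 1 it cycles with period 12.
The value 16 first appears (with k ≥ 2) at a(8).

8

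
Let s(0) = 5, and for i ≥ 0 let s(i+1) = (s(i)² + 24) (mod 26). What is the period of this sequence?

Computing terms: s(0) = 5; s(1) = 23; s(2) = 7; s(3) = 21; s(4) = 23.
Since s(4) = s(1) = 23, the sequence is eventually periodic: after a pre-period of length 1 it cycles with period 3.

3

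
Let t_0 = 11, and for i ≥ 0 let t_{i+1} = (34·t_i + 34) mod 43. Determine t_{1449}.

13

Listing terms: t_0 = 11,  t_1 = 21,  t_2 = 17,  t_3 = 10,  t_4 = 30,  t_5 = 22,  t_6 = 8,  t_7 = 5,  t_8 = 32,  t_9 = 4,  t_{10} = 41,  t_{11} = 9,  t_{12} = 39,  t_{13} = 27,  t_{14} = 6,  t_{15} = 23,  t_{16} = 42,  t_{17} = 0,  t_{18} = 34,  t_{19} = 29,  t_{20} = 31,  t_{21} = 13,  t_{22} = 3,  t_{23} = 7,  t_{24} = 14,  t_{25} = 37,  t_{26} = 2,  t_{27} = 16,  t_{28} = 19,  t_{29} = 35,  t_{30} = 20,  t_{31} = 26,  t_{32} = 15,  t_{33} = 28,  t_{34} = 40,  t_{35} = 18,  t_{36} = 1,  t_{37} = 25,  t_{38} = 24,  t_{39} = 33,  t_{40} = 38,  t_{41} = 36,  t_{42} = 11.
Since t_{42} = t_0 = 11, the sequence is periodic with period 42.
So t_{1449} = t_{0 + ((1449-0) mod 42)} = t_{21} = 13.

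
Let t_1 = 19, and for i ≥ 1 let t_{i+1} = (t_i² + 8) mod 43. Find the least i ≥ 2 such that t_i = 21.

t_1 = 19; t_2 = 25; t_3 = 31; t_4 = 23; t_5 = 21; t_6 = 19.
The sequence repeats with period 5.
The value 21 first appears (with i ≥ 2) at t_5.

5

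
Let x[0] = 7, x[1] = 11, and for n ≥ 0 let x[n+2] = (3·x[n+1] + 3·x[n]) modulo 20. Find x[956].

2

Computing terms: x[0] = 7,  x[1] = 11,  x[2] = 14,  x[3] = 15,  x[4] = 7,  x[5] = 6,  x[6] = 19,  x[7] = 15,  x[8] = 2,  x[9] = 11,  x[10] = 19,  x[11] = 10,  x[12] = 7,  x[13] = 11.
The sequence repeats with period 12.
So x[956] = x[0 + ((956-0) mod 12)] = x[8] = 2.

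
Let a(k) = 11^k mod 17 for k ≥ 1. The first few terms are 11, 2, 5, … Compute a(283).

Listing terms: a(1) = 11,  a(2) = 2,  a(3) = 5,  a(4) = 4,  a(5) = 10,  a(6) = 8,  a(7) = 3,  a(8) = 16,  a(9) = 6,  a(10) = 15,  a(11) = 12,  a(12) = 13,  a(13) = 7,  a(14) = 9,  a(15) = 14,  a(16) = 1,  a(17) = 11.
The sequence repeats with period 16.
So a(283) = a(1 + ((283-1) mod 16)) = a(11) = 12.

12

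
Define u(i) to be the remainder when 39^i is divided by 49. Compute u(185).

37

Computing terms: u(0) = 1; u(1) = 39; u(2) = 2; u(3) = 29; u(4) = 4; u(5) = 9; u(6) = 8; u(7) = 18; u(8) = 16; u(9) = 36; u(10) = 32; u(11) = 23; u(12) = 15; u(13) = 46; u(14) = 30; u(15) = 43; u(16) = 11; u(17) = 37; u(18) = 22; u(19) = 25; u(20) = 44; u(21) = 1.
The sequence repeats with period 21.
(185 - 0) mod 21 = 17, so u(185) = u(17) = 37.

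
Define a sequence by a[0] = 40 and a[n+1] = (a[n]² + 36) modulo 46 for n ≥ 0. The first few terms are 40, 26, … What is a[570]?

40

Listing terms: a[0] = 40,  a[1] = 26,  a[2] = 22,  a[3] = 14,  a[4] = 2,  a[5] = 40.
Since a[5] = a[0] = 40, the sequence is periodic with period 5.
So a[570] = a[0 + ((570-0) mod 5)] = a[0] = 40.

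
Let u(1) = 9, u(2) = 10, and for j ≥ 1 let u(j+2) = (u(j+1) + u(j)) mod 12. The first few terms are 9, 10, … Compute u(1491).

7

Listing terms: u(1) = 9; u(2) = 10; u(3) = 7; u(4) = 5; u(5) = 0; u(6) = 5; u(7) = 5; u(8) = 10; u(9) = 3; u(10) = 1; u(11) = 4; u(12) = 5; u(13) = 9; u(14) = 2; u(15) = 11; u(16) = 1; u(17) = 0; u(18) = 1; u(19) = 1; u(20) = 2; u(21) = 3; u(22) = 5; u(23) = 8; u(24) = 1; u(25) = 9; u(26) = 10.
Since (u(25), u(26)) = (u(1), u(2)) = (9, 10) (two consecutive terms determine the rest), the sequence is periodic with period 24.
So u(1491) = u(1 + ((1491-1) mod 24)) = u(3) = 7.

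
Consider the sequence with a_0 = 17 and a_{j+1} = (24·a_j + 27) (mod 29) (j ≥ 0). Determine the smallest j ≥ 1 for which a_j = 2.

a_0 = 17, a_1 = 0, a_2 = 27, a_3 = 8, a_4 = 16, a_5 = 5, a_6 = 2, a_7 = 17.
The sequence repeats with period 7.
The value 2 first appears (with j ≥ 1) at a_6.

6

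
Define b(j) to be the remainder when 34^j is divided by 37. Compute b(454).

We have b(0) = 1,  b(1) = 34,  b(2) = 9,  b(3) = 10,  b(4) = 7,  b(5) = 16,  b(6) = 26,  b(7) = 33,  b(8) = 12,  b(9) = 1.
Since b(9) = b(0) = 1, the sequence is periodic with period 9.
So b(454) = b(0 + ((454-0) mod 9)) = b(4) = 7.

7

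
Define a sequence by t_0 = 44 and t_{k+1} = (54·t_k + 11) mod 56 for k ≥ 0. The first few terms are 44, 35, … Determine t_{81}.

17

Listing terms: t_0 = 44; t_1 = 35; t_2 = 53; t_3 = 17; t_4 = 33; t_5 = 1; t_6 = 9; t_7 = 49; t_8 = 25; t_9 = 17.
Since t_9 = t_3 = 17, the sequence is eventually periodic: after a pre-period of length 3 it cycles with period 6.
For k ≥ 3, t_k depends only on (k - 3) mod 6. (81 - 3) mod 6 = 0, so t_{81} = t_3 = 17.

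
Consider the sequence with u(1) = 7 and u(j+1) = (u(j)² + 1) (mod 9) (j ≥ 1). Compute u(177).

8

u(1) = 7; u(2) = 5; u(3) = 8; u(4) = 2; u(5) = 5.
Since u(5) = u(2) = 5, the sequence is eventually periodic: after a pre-period of length 1 it cycles with period 3.
For j ≥ 2, u(j) depends only on (j - 2) mod 3. (177 - 2) mod 3 = 1, so u(177) = u(3) = 8.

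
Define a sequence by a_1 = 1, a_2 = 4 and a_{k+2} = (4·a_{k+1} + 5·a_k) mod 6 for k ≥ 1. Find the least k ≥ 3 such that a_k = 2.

Computing terms: a_1 = 1; a_2 = 4; a_3 = 3; a_4 = 2; a_5 = 5; a_6 = 0; a_7 = 1; a_8 = 4.
Since (a_7, a_8) = (a_1, a_2) = (1, 4) (two consecutive terms determine the rest), the sequence is periodic with period 6.
The value 2 first appears (with k ≥ 3) at a_4.

4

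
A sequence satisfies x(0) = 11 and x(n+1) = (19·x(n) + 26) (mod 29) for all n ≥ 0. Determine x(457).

We have x(0) = 11, x(1) = 3, x(2) = 25, x(3) = 8, x(4) = 4, x(5) = 15, x(6) = 21, x(7) = 19, x(8) = 10, x(9) = 13, x(10) = 12, x(11) = 22, x(12) = 9, x(13) = 23, x(14) = 28, x(15) = 7, x(16) = 14, x(17) = 2, x(18) = 6, x(19) = 24, x(20) = 18, x(21) = 20, x(22) = 0, x(23) = 26, x(24) = 27, x(25) = 17, x(26) = 1, x(27) = 16, x(28) = 11.
Since x(28) = x(0) = 11, the sequence is periodic with period 28.
(457 - 0) mod 28 = 9, so x(457) = x(9) = 13.

13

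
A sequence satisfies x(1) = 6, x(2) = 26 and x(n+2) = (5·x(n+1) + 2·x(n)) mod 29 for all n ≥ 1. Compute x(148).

x(1) = 6, x(2) = 26, x(3) = 26, x(4) = 8, x(5) = 5, x(6) = 12, x(7) = 12, x(8) = 26, x(9) = 9, x(10) = 10, x(11) = 10, x(12) = 12, x(13) = 22, x(14) = 18, x(15) = 18, x(16) = 10, x(17) = 28, x(18) = 15, x(19) = 15, x(20) = 18, x(21) = 4, x(22) = 27, x(23) = 27, x(24) = 15, x(25) = 13, x(26) = 8, x(27) = 8, x(28) = 27, x(29) = 6, x(30) = 26.
The sequence repeats with period 28.
(148 - 1) mod 28 = 7, so x(148) = x(8) = 26.

26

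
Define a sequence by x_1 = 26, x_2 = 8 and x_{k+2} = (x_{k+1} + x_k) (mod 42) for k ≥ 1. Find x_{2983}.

26

x_1 = 26,  x_2 = 8,  x_3 = 34,  x_4 = 0,  x_5 = 34,  x_6 = 34,  x_7 = 26,  x_8 = 18,  x_9 = 2,  x_{10} = 20,  x_{11} = 22,  x_{12} = 0,  x_{13} = 22,  x_{14} = 22,  x_{15} = 2,  x_{16} = 24,  x_{17} = 26,  x_{18} = 8.
The sequence repeats with period 16.
So x_{2983} = x_{1 + ((2983-1) mod 16)} = x_7 = 26.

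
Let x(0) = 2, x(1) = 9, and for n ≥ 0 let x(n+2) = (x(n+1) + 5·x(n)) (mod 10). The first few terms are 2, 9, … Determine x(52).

Listing terms: x(0) = 2, x(1) = 9, x(2) = 9, x(3) = 4, x(4) = 9, x(5) = 9.
Since (x(4), x(5)) = (x(1), x(2)) = (9, 9) (two consecutive terms determine the rest), the sequence is eventually periodic: after a pre-period of length 1 it cycles with period 3.
For n ≥ 1, x(n) depends only on (n - 1) mod 3. (52 - 1) mod 3 = 0, so x(52) = x(1) = 9.

9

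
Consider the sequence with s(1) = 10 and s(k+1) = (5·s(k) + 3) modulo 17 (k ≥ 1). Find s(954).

5

s(1) = 10; s(2) = 2; s(3) = 13; s(4) = 0; s(5) = 3; s(6) = 1; s(7) = 8; s(8) = 9; s(9) = 14; s(10) = 5; s(11) = 11; s(12) = 7; s(13) = 4; s(14) = 6; s(15) = 16; s(16) = 15; s(17) = 10.
The sequence repeats with period 16.
So s(954) = s(1 + ((954-1) mod 16)) = s(10) = 5.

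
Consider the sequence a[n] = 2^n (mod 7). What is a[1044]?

1

Listing terms: a[1] = 2,  a[2] = 4,  a[3] = 1,  a[4] = 2.
The sequence repeats with period 3.
(1044 - 1) mod 3 = 2, so a[1044] = a[3] = 1.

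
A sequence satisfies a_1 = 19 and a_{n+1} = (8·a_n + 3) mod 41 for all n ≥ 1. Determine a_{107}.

22

a_1 = 19; a_2 = 32; a_3 = 13; a_4 = 25; a_5 = 39; a_6 = 28; a_7 = 22; a_8 = 15; a_9 = 0; a_{10} = 3; a_{11} = 27; a_{12} = 14; a_{13} = 33; a_{14} = 21; a_{15} = 7; a_{16} = 18; a_{17} = 24; a_{18} = 31; a_{19} = 5; a_{20} = 2; a_{21} = 19.
The sequence repeats with period 20.
So a_{107} = a_{1 + ((107-1) mod 20)} = a_7 = 22.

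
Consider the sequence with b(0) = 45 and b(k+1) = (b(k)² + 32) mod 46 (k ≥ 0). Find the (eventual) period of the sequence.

Listing terms: b(0) = 45; b(1) = 33; b(2) = 17; b(3) = 45.
Since b(3) = b(0) = 45, the sequence is periodic with period 3.

3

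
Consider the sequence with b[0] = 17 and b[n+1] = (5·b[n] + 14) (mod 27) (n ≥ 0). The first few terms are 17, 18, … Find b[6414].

8

Computing terms: b[0] = 17, b[1] = 18, b[2] = 23, b[3] = 21, b[4] = 11, b[5] = 15, b[6] = 8, b[7] = 0, b[8] = 14, b[9] = 3, b[10] = 2, b[11] = 24, b[12] = 26, b[13] = 9, b[14] = 5, b[15] = 12, b[16] = 20, b[17] = 6, b[18] = 17.
The sequence repeats with period 18.
(6414 - 0) mod 18 = 6, so b[6414] = b[6] = 8.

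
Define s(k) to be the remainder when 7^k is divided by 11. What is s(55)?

Computing terms: s(1) = 7,  s(2) = 5,  s(3) = 2,  s(4) = 3,  s(5) = 10,  s(6) = 4,  s(7) = 6,  s(8) = 9,  s(9) = 8,  s(10) = 1,  s(11) = 7.
The sequence repeats with period 10.
So s(55) = s(1 + ((55-1) mod 10)) = s(5) = 10.

10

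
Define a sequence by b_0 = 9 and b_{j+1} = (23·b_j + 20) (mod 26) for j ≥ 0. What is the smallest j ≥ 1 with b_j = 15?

2

Computing terms: b_0 = 9, b_1 = 19, b_2 = 15, b_3 = 1, b_4 = 17, b_5 = 21, b_6 = 9.
Since b_6 = b_0 = 9, the sequence is periodic with period 6.
The value 15 first appears (with j ≥ 1) at b_2.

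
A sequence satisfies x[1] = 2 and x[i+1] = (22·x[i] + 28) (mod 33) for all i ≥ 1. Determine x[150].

28

We have x[1] = 2,  x[2] = 6,  x[3] = 28,  x[4] = 17,  x[5] = 6.
Since x[5] = x[2] = 6, the sequence is eventually periodic: after a pre-period of length 1 it cycles with period 3.
For i ≥ 2, x[i] depends only on (i - 2) mod 3. (150 - 2) mod 3 = 1, so x[150] = x[3] = 28.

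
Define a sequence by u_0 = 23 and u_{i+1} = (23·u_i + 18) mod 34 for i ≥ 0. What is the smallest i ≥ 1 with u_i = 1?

u_0 = 23, u_1 = 3, u_2 = 19, u_3 = 13, u_4 = 11, u_5 = 33, u_6 = 29, u_7 = 5, u_8 = 31, u_9 = 17, u_{10} = 1, u_{11} = 7, u_{12} = 9, u_{13} = 21, u_{14} = 25, u_{15} = 15, u_{16} = 23.
Since u_{16} = u_0 = 23, the sequence is periodic with period 16.
The value 1 first appears (with i ≥ 1) at u_{10}.

10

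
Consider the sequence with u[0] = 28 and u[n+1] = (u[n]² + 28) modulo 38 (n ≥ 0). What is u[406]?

26

Listing terms: u[0] = 28; u[1] = 14; u[2] = 34; u[3] = 6; u[4] = 26; u[5] = 20; u[6] = 10; u[7] = 14.
Since u[7] = u[1] = 14, the sequence is eventually periodic: after a pre-period of length 1 it cycles with period 6.
For n ≥ 1, u[n] depends only on (n - 1) mod 6. (406 - 1) mod 6 = 3, so u[406] = u[4] = 26.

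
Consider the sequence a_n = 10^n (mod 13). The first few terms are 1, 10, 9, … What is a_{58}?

a_0 = 1,  a_1 = 10,  a_2 = 9,  a_3 = 12,  a_4 = 3,  a_5 = 4,  a_6 = 1.
The sequence repeats with period 6.
So a_{58} = a_{0 + ((58-0) mod 6)} = a_4 = 3.

3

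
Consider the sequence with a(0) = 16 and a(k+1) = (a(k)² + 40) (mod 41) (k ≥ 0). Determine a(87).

39

Listing terms: a(0) = 16, a(1) = 9, a(2) = 39, a(3) = 3, a(4) = 8, a(5) = 22, a(6) = 32, a(7) = 39.
Since a(7) = a(2) = 39, the sequence is eventually periodic: after a pre-period of length 2 it cycles with period 5.
For k ≥ 2, a(k) depends only on (k - 2) mod 5. (87 - 2) mod 5 = 0, so a(87) = a(2) = 39.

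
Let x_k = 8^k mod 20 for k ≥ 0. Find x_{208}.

Listing terms: x_0 = 1; x_1 = 8; x_2 = 4; x_3 = 12; x_4 = 16; x_5 = 8.
Since x_5 = x_1 = 8, the sequence is eventually periodic: after a pre-period of length 1 it cycles with period 4.
For k ≥ 1, x_k depends only on (k - 1) mod 4. (208 - 1) mod 4 = 3, so x_{208} = x_4 = 16.

16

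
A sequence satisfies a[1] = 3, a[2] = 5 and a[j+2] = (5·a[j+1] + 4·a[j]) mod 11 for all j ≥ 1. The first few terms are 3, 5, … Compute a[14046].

8

Listing terms: a[1] = 3,  a[2] = 5,  a[3] = 4,  a[4] = 7,  a[5] = 7,  a[6] = 8,  a[7] = 2,  a[8] = 9,  a[9] = 9,  a[10] = 4,  a[11] = 1,  a[12] = 10,  a[13] = 10,  a[14] = 2,  a[15] = 6,  a[16] = 5,  a[17] = 5,  a[18] = 1,  a[19] = 3,  a[20] = 8,  a[21] = 8,  a[22] = 6,  a[23] = 7,  a[24] = 4,  a[25] = 4,  a[26] = 3,  a[27] = 9,  a[28] = 2,  a[29] = 2,  a[30] = 7,  a[31] = 10,  a[32] = 1,  a[33] = 1,  a[34] = 9,  a[35] = 5,  a[36] = 6,  a[37] = 6,  a[38] = 10,  a[39] = 8,  a[40] = 3,  a[41] = 3,  a[42] = 5.
The sequence repeats with period 40.
So a[14046] = a[1 + ((14046-1) mod 40)] = a[6] = 8.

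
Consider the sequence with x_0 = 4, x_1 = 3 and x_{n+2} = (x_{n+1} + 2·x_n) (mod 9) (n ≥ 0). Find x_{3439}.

3

x_0 = 4; x_1 = 3; x_2 = 2; x_3 = 8; x_4 = 3; x_5 = 1; x_6 = 7; x_7 = 0; x_8 = 5; x_9 = 5; x_{10} = 6; x_{11} = 7; x_{12} = 1; x_{13} = 6; x_{14} = 8; x_{15} = 2; x_{16} = 0; x_{17} = 4; x_{18} = 4; x_{19} = 3.
The sequence repeats with period 18.
So x_{3439} = x_{0 + ((3439-0) mod 18)} = x_1 = 3.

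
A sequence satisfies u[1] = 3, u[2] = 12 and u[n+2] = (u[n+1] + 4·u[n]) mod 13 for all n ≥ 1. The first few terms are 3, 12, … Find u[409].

u[1] = 3; u[2] = 12; u[3] = 11; u[4] = 7; u[5] = 12; u[6] = 1; u[7] = 10; u[8] = 1; u[9] = 2; u[10] = 6; u[11] = 1; u[12] = 12; u[13] = 3; u[14] = 12.
The sequence repeats with period 12.
(409 - 1) mod 12 = 0, so u[409] = u[1] = 3.

3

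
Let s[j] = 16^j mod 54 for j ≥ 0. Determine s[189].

Computing terms: s[0] = 1,  s[1] = 16,  s[2] = 40,  s[3] = 46,  s[4] = 34,  s[5] = 4,  s[6] = 10,  s[7] = 52,  s[8] = 22,  s[9] = 28,  s[10] = 16.
Since s[10] = s[1] = 16, the sequence is eventually periodic: after a pre-period of length 1 it cycles with period 9.
For j ≥ 1, s[j] depends only on (j - 1) mod 9. (189 - 1) mod 9 = 8, so s[189] = s[9] = 28.

28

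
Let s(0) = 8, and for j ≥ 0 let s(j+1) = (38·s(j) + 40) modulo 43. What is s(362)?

11

We have s(0) = 8, s(1) = 0, s(2) = 40, s(3) = 12, s(4) = 23, s(5) = 11, s(6) = 28, s(7) = 29, s(8) = 24, s(9) = 6, s(10) = 10, s(11) = 33, s(12) = 4, s(13) = 20, s(14) = 26, s(15) = 39, s(16) = 17, s(17) = 41, s(18) = 7, s(19) = 5, s(20) = 15, s(21) = 8.
The sequence repeats with period 21.
(362 - 0) mod 21 = 5, so s(362) = s(5) = 11.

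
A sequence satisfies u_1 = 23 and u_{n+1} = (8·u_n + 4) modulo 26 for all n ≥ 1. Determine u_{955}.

Listing terms: u_1 = 23, u_2 = 6, u_3 = 0, u_4 = 4, u_5 = 10, u_6 = 6.
Since u_6 = u_2 = 6, the sequence is eventually periodic: after a pre-period of length 1 it cycles with period 4.
For n ≥ 2, u_n depends only on (n - 2) mod 4. (955 - 2) mod 4 = 1, so u_{955} = u_3 = 0.

0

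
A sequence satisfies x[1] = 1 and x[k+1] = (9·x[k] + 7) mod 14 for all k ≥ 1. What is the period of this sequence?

Computing terms: x[1] = 1,  x[2] = 2,  x[3] = 11,  x[4] = 8,  x[5] = 9,  x[6] = 4,  x[7] = 1.
The sequence repeats with period 6.

6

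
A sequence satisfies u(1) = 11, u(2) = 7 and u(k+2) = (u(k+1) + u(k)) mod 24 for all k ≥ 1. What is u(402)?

Listing terms: u(1) = 11; u(2) = 7; u(3) = 18; u(4) = 1; u(5) = 19; u(6) = 20; u(7) = 15; u(8) = 11; u(9) = 2; u(10) = 13; u(11) = 15; u(12) = 4; u(13) = 19; u(14) = 23; u(15) = 18; u(16) = 17; u(17) = 11; u(18) = 4; u(19) = 15; u(20) = 19; u(21) = 10; u(22) = 5; u(23) = 15; u(24) = 20; u(25) = 11; u(26) = 7.
The sequence repeats with period 24.
(402 - 1) mod 24 = 17, so u(402) = u(18) = 4.

4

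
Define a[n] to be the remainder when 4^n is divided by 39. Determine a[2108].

Computing terms: a[0] = 1, a[1] = 4, a[2] = 16, a[3] = 25, a[4] = 22, a[5] = 10, a[6] = 1.
The sequence repeats with period 6.
So a[2108] = a[0 + ((2108-0) mod 6)] = a[2] = 16.

16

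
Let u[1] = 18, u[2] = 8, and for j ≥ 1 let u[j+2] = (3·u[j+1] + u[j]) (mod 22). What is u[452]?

2

Computing terms: u[1] = 18; u[2] = 8; u[3] = 20; u[4] = 2; u[5] = 4; u[6] = 14; u[7] = 2; u[8] = 20; u[9] = 18; u[10] = 8.
Since (u[9], u[10]) = (u[1], u[2]) = (18, 8) (two consecutive terms determine the rest), the sequence is periodic with period 8.
(452 - 1) mod 8 = 3, so u[452] = u[4] = 2.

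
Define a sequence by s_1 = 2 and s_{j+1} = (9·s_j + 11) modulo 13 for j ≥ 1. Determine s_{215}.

3

Listing terms: s_1 = 2, s_2 = 3, s_3 = 12, s_4 = 2.
The sequence repeats with period 3.
So s_{215} = s_{1 + ((215-1) mod 3)} = s_2 = 3.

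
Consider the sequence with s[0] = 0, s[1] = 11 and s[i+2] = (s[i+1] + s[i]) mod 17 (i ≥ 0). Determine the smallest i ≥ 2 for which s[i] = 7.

7

Computing terms: s[0] = 0,  s[1] = 11,  s[2] = 11,  s[3] = 5,  s[4] = 16,  s[5] = 4,  s[6] = 3,  s[7] = 7,  s[8] = 10,  s[9] = 0,  s[10] = 10,  s[11] = 10,  s[12] = 3,  s[13] = 13,  s[14] = 16,  s[15] = 12,  s[16] = 11,  s[17] = 6,  s[18] = 0,  s[19] = 6,  s[20] = 6,  s[21] = 12,  s[22] = 1,  s[23] = 13,  s[24] = 14,  s[25] = 10,  s[26] = 7,  s[27] = 0,  s[28] = 7,  s[29] = 7,  s[30] = 14,  s[31] = 4,  s[32] = 1,  s[33] = 5,  s[34] = 6,  s[35] = 11,  s[36] = 0,  s[37] = 11.
The sequence repeats with period 36.
The value 7 first appears (with i ≥ 2) at s[7].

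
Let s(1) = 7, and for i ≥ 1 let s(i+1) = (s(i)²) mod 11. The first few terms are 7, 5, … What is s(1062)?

5

Computing terms: s(1) = 7,  s(2) = 5,  s(3) = 3,  s(4) = 9,  s(5) = 4,  s(6) = 5.
Since s(6) = s(2) = 5, the sequence is eventually periodic: after a pre-period of length 1 it cycles with period 4.
For i ≥ 2, s(i) depends only on (i - 2) mod 4. (1062 - 2) mod 4 = 0, so s(1062) = s(2) = 5.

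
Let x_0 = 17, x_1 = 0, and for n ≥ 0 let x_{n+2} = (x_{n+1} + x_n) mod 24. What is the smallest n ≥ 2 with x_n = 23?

Computing terms: x_0 = 17, x_1 = 0, x_2 = 17, x_3 = 17, x_4 = 10, x_5 = 3, x_6 = 13, x_7 = 16, x_8 = 5, x_9 = 21, x_{10} = 2, x_{11} = 23, x_{12} = 1, x_{13} = 0, x_{14} = 1, x_{15} = 1, x_{16} = 2, x_{17} = 3, x_{18} = 5, x_{19} = 8, x_{20} = 13, x_{21} = 21, x_{22} = 10, x_{23} = 7, x_{24} = 17, x_{25} = 0.
The sequence repeats with period 24.
The value 23 first appears (with n ≥ 2) at x_{11}.

11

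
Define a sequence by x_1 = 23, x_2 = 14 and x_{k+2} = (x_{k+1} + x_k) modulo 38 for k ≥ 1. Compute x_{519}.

35

Listing terms: x_1 = 23, x_2 = 14, x_3 = 37, x_4 = 13, x_5 = 12, x_6 = 25, x_7 = 37, x_8 = 24, x_9 = 23, x_{10} = 9, x_{11} = 32, x_{12} = 3, x_{13} = 35, x_{14} = 0, x_{15} = 35, x_{16} = 35, x_{17} = 32, x_{18} = 29, x_{19} = 23, x_{20} = 14.
Since (x_{19}, x_{20}) = (x_1, x_2) = (23, 14) (two consecutive terms determine the rest), the sequence is periodic with period 18.
So x_{519} = x_{1 + ((519-1) mod 18)} = x_{15} = 35.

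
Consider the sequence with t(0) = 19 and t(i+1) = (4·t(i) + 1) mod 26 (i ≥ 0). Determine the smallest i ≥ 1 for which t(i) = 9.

We have t(0) = 19; t(1) = 25; t(2) = 23; t(3) = 15; t(4) = 9; t(5) = 11; t(6) = 19.
The sequence repeats with period 6.
The value 9 first appears (with i ≥ 1) at t(4).

4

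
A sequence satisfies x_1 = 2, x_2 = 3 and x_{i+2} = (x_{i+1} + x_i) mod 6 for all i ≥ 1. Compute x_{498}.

Listing terms: x_1 = 2,  x_2 = 3,  x_3 = 5,  x_4 = 2,  x_5 = 1,  x_6 = 3,  x_7 = 4,  x_8 = 1,  x_9 = 5,  x_{10} = 0,  x_{11} = 5,  x_{12} = 5,  x_{13} = 4,  x_{14} = 3,  x_{15} = 1,  x_{16} = 4,  x_{17} = 5,  x_{18} = 3,  x_{19} = 2,  x_{20} = 5,  x_{21} = 1,  x_{22} = 0,  x_{23} = 1,  x_{24} = 1,  x_{25} = 2,  x_{26} = 3.
Since (x_{25}, x_{26}) = (x_1, x_2) = (2, 3) (two consecutive terms determine the rest), the sequence is periodic with period 24.
(498 - 1) mod 24 = 17, so x_{498} = x_{18} = 3.

3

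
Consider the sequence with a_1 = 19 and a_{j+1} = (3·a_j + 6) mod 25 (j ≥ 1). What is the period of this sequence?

20

a_1 = 19; a_2 = 13; a_3 = 20; a_4 = 16; a_5 = 4; a_6 = 18; a_7 = 10; a_8 = 11; a_9 = 14; a_{10} = 23; a_{11} = 0; a_{12} = 6; a_{13} = 24; a_{14} = 3; a_{15} = 15; a_{16} = 1; a_{17} = 9; a_{18} = 8; a_{19} = 5; a_{20} = 21; a_{21} = 19.
Since a_{21} = a_1 = 19, the sequence is periodic with period 20.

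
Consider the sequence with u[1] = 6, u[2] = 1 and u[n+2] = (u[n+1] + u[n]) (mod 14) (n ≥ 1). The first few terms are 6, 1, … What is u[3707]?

We have u[1] = 6,  u[2] = 1,  u[3] = 7,  u[4] = 8,  u[5] = 1,  u[6] = 9,  u[7] = 10,  u[8] = 5,  u[9] = 1,  u[10] = 6,  u[11] = 7,  u[12] = 13,  u[13] = 6,  u[14] = 5,  u[15] = 11,  u[16] = 2,  u[17] = 13,  u[18] = 1,  u[19] = 0,  u[20] = 1,  u[21] = 1,  u[22] = 2,  u[23] = 3,  u[24] = 5,  u[25] = 8,  u[26] = 13,  u[27] = 7,  u[28] = 6,  u[29] = 13,  u[30] = 5,  u[31] = 4,  u[32] = 9,  u[33] = 13,  u[34] = 8,  u[35] = 7,  u[36] = 1,  u[37] = 8,  u[38] = 9,  u[39] = 3,  u[40] = 12,  u[41] = 1,  u[42] = 13,  u[43] = 0,  u[44] = 13,  u[45] = 13,  u[46] = 12,  u[47] = 11,  u[48] = 9,  u[49] = 6,  u[50] = 1.
The sequence repeats with period 48.
(3707 - 1) mod 48 = 10, so u[3707] = u[11] = 7.

7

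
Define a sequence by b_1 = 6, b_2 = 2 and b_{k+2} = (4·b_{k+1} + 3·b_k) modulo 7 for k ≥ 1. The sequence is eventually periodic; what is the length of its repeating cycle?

21

Listing terms: b_1 = 6, b_2 = 2, b_3 = 5, b_4 = 5, b_5 = 0, b_6 = 1, b_7 = 4, b_8 = 5, b_9 = 4, b_{10} = 3, b_{11} = 3, b_{12} = 0, b_{13} = 2, b_{14} = 1, b_{15} = 3, b_{16} = 1, b_{17} = 6, b_{18} = 6, b_{19} = 0, b_{20} = 4, b_{21} = 2, b_{22} = 6, b_{23} = 2.
The sequence repeats with period 21.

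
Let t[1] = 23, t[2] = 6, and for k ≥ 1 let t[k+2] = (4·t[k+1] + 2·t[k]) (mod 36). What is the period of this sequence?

6

Listing terms: t[1] = 23,  t[2] = 6,  t[3] = 34,  t[4] = 4,  t[5] = 12,  t[6] = 20,  t[7] = 32,  t[8] = 24,  t[9] = 16,  t[10] = 4,  t[11] = 12.
Since (t[10], t[11]) = (t[4], t[5]) = (4, 12) (two consecutive terms determine the rest), the sequence is eventually periodic: after a pre-period of length 3 it cycles with period 6.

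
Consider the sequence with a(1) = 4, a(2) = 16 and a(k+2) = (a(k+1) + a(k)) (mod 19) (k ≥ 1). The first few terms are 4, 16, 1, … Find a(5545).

4

a(1) = 4,  a(2) = 16,  a(3) = 1,  a(4) = 17,  a(5) = 18,  a(6) = 16,  a(7) = 15,  a(8) = 12,  a(9) = 8,  a(10) = 1,  a(11) = 9,  a(12) = 10,  a(13) = 0,  a(14) = 10,  a(15) = 10,  a(16) = 1,  a(17) = 11,  a(18) = 12,  a(19) = 4,  a(20) = 16.
Since (a(19), a(20)) = (a(1), a(2)) = (4, 16) (two consecutive terms determine the rest), the sequence is periodic with period 18.
So a(5545) = a(1 + ((5545-1) mod 18)) = a(1) = 4.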